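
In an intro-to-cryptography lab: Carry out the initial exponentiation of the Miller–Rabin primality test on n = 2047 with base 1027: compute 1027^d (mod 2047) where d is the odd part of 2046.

942

n − 1 = 2046 = 2^1 · 1023, so s = 1 and d = 1023.
Repeated squaring mod 2047: 1027^1 ≡ 1027, 1027^2 ≡ 524, 1027^4 ≡ 278, 1027^8 ≡ 1545, 1027^16 ≡ 223, 1027^32 ≡ 601, 1027^64 ≡ 929, 1027^128 ≡ 1254, 1027^256 ≡ 420, 1027^512 ≡ 358.
1023 = 512 + 256 + 128 + 64 + 32 + 16 + 8 + 4 + 2 + 1, so 1027^1023 ≡ 358·420·1254·929·601·223·1545·278·524·1027 ≡ 942 (mod 2047).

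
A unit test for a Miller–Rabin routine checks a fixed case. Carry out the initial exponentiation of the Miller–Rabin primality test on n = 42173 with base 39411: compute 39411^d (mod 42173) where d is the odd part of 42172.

n − 1 = 42172 = 2^2 · 10543, so s = 2 and d = 10543.
39411^10543 mod 42173 = 32272.

32272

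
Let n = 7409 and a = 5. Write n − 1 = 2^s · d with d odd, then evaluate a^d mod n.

n − 1 = 7408 = 2^4 · 463, so s = 4 and d = 463.
Repeated squaring mod 7409: 5^1 ≡ 5, 5^2 ≡ 25, 5^4 ≡ 625, 5^8 ≡ 5357, 5^16 ≡ 2392, 5^32 ≡ 1916, 5^64 ≡ 3601, 5^128 ≡ 1451, 5^256 ≡ 1245.
463 = 256 + 128 + 64 + 8 + 4 + 2 + 1, so 5^463 ≡ 1245·1451·3601·5357·625·25·5 ≡ 7352 (mod 7409).

7352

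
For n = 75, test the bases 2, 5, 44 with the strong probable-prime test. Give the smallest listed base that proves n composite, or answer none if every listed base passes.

n − 1 = 74 = 2^1 · 37, so s = 1 and d = 37.
Base 2: x_0 = 2^37 mod 75 = 47. x_0 ∉ {1, 74} and s = 1, so 2 is a Miller–Rabin witness and 75 is composite.
Base 5: x_0 = 5^37 mod 75 = 50. x_0 ∉ {1, 74} and s = 1, so 5 is a Miller–Rabin witness and 75 is composite.
Base 44: x_0 = 44^37 mod 75 = 14. x_0 ∉ {1, 74} and s = 1, so 44 is a Miller–Rabin witness and 75 is composite.
The smallest witness among the given bases is 2.

2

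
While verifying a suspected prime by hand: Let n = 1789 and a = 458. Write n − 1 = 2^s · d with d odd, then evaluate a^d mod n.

1065

n − 1 = 1788 = 2^2 · 447, so s = 2 and d = 447.
458^447 mod 1789 = 1065.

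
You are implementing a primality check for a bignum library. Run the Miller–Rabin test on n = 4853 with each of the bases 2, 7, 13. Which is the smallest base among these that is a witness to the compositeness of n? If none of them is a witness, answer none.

n − 1 = 4852 = 2^2 · 1213, so s = 2 and d = 1213.
Base 2: x_0 = 2^1213 mod 4853 = 1710. x_0 is neither 1 nor 4852, so continue squaring. x_1 = 1710^2 mod 4853 = 2594. Reached i = s−1 = 1 without hitting −1: 2 is a Miller–Rabin witness and 4853 is composite.
Base 7: x_0 = 7^1213 mod 4853 = 1516. x_0 is neither 1 nor 4852, so continue squaring. x_1 = 1516^2 mod 4853 = 2787. Reached i = s−1 = 1 without hitting −1: 7 is a Miller–Rabin witness and 4853 is composite.
Base 13: x_0 = 13^1213 mod 4853 = 1277. x_0 is neither 1 nor 4852, so continue squaring. x_1 = 1277^2 mod 4853 = 121. Reached i = s−1 = 1 without hitting −1: 13 is a Miller–Rabin witness and 4853 is composite.
The smallest witness among the given bases is 2.

2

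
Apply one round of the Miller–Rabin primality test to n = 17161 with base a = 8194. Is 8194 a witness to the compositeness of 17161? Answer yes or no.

n − 1 = 17160 = 2^3 · 2145, so s = 3 and d = 2145.
Repeated squaring mod 17161: 8194^1 ≡ 8194, 8194^2 ≡ 7804, 8194^4 ≡ 15188, 8194^8 ≡ 14343, 8194^16 ≡ 12742, 8194^32 ≡ 15504, 8194^64 ≡ 17050, 8194^128 ≡ 12321, 8194^256 ≡ 835, 8194^512 ≡ 10785, 8194^1024 ≡ 16128, 8194^2048 ≡ 3107.
2145 = 2048 + 64 + 32 + 1, so 8194^2145 ≡ 3107·17050·15504·8194 ≡ 17160 (mod 17161).
x_0 = 8194^2145 mod 17161 = 17160.
x_0 = 17160 ≡ −1, so 8194 is not a witness.

no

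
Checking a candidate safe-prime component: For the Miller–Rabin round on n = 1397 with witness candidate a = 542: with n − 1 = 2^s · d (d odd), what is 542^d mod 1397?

1060

n − 1 = 1396 = 2^2 · 349, so s = 2 and d = 349.
542^349 mod 1397 = 1060.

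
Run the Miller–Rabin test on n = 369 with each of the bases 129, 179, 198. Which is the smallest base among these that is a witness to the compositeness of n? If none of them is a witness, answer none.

129

n − 1 = 368 = 2^4 · 23, so s = 4 and d = 23.
Base 129: x_0 = 129^23 mod 369 = 153. x_0 is neither 1 nor 368, so continue squaring. x_1 = 153^2 mod 369 = 162. x_2 = 162^2 mod 369 = 45. x_3 = 45^2 mod 369 = 180. Reached i = s−1 = 3 without hitting −1: 129 is a Miller–Rabin witness and 369 is composite.
Base 179: x_0 = 179^23 mod 369 = 233. x_0 is neither 1 nor 368, so continue squaring. x_1 = 233^2 mod 369 = 46. x_2 = 46^2 mod 369 = 271. x_3 = 271^2 mod 369 = 10. Reached i = s−1 = 3 without hitting −1: 179 is a Miller–Rabin witness and 369 is composite.
Base 198: x_0 = 198^23 mod 369 = 261. x_0 is neither 1 nor 368, so continue squaring. x_1 = 261^2 mod 369 = 225. x_2 = 225^2 mod 369 = 72. x_3 = 72^2 mod 369 = 18. Reached i = s−1 = 3 without hitting −1: 198 is a Miller–Rabin witness and 369 is composite.
The smallest witness among the given bases is 129.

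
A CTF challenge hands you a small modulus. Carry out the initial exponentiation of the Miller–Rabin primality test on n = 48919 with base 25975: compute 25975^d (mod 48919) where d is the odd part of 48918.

n − 1 = 48918 = 2^1 · 24459, so s = 1 and d = 24459.
Repeated squaring mod 48919: 25975^1 ≡ 25975, 25975^2 ≡ 9777, 25975^4 ≡ 2003, 25975^8 ≡ 651, 25975^16 ≡ 32449, 25975^32 ≡ 5045, 25975^64 ≡ 14145, 25975^128 ≡ 2315, 25975^256 ≡ 27054, 25975^512 ≡ 41757, 25975^1024 ≡ 27132, 25975^2048 ≡ 12312, 25975^4096 ≡ 34282, 25975^8192 ≡ 25468, 25975^16384 ≡ 2003.
24459 = 16384 + 4096 + 2048 + 1024 + 512 + 256 + 128 + 8 + 2 + 1, so 25975^24459 ≡ 2003·34282·12312·27132·41757·27054·2315·651·9777·25975 ≡ 300 (mod 48919).

300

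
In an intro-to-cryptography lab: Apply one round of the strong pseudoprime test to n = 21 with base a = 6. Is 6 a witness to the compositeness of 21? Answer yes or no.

n − 1 = 20 = 2^2 · 5, so s = 2 and d = 5.
x_0 = 6^5 mod 21 = 6.
x_0 is neither 1 nor 20, so continue squaring.
x_1 = 6^2 mod 21 = 15.
Reached i = s−1 = 1 without hitting −1: 6 is a Miller–Rabin witness and 21 is composite.

yes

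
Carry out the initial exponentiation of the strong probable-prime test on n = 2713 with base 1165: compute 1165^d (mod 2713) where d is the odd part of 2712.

n − 1 = 2712 = 2^3 · 339, so s = 3 and d = 339.
Repeated squaring mod 2713: 1165^1 ≡ 1165, 1165^2 ≡ 725, 1165^4 ≡ 2016, 1165^8 ≡ 182, 1165^16 ≡ 568, 1165^32 ≡ 2490, 1165^64 ≡ 895, 1165^128 ≡ 690, 1165^256 ≡ 1325.
339 = 256 + 64 + 16 + 2 + 1, so 1165^339 ≡ 1325·895·568·725·1165 ≡ 887 (mod 2713).

887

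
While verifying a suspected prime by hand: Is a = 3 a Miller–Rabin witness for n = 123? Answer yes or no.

n − 1 = 122 = 2^1 · 61, so s = 1 and d = 61.
x_0 = 3^61 mod 123 = 120.
x_0 ∉ {1, 122} and s = 1, so 3 is a Miller–Rabin witness and 123 is composite.

yes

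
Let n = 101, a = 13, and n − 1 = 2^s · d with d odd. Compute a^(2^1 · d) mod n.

1

n − 1 = 100 = 2^2 · 25, so s = 2 and d = 25.
x_0 = 13^25 mod 101 = 100.
x_1 = 100^2 mod 101 = 1.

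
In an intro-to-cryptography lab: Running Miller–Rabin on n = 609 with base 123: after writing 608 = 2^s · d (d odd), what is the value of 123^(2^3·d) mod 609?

n − 1 = 608 = 2^5 · 19, so s = 5 and d = 19.
x_0 = 123^19 mod 609 = 480.
x_1 = 480^2 mod 609 = 198.
x_2 = 198^2 mod 609 = 228.
x_3 = 228^2 mod 609 = 219.

219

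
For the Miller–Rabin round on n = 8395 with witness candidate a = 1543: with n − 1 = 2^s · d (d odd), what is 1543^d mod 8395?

n − 1 = 8394 = 2^1 · 4197, so s = 1 and d = 4197.
Repeated squaring mod 8395: 1543^1 ≡ 1543, 1543^2 ≡ 5064, 1543^4 ≡ 5766, 1543^8 ≡ 2556, 1543^16 ≡ 1826, 1543^32 ≡ 1461, 1543^64 ≡ 2191, 1543^128 ≡ 6936, 1543^256 ≡ 4746, 1543^512 ≡ 731, 1543^1024 ≡ 5476, 1543^2048 ≡ 8031, 1543^4096 ≡ 6571.
4197 = 4096 + 64 + 32 + 4 + 1, so 1543^4197 ≡ 6571·2191·1461·5766·1543 ≡ 5538 (mod 8395).

5538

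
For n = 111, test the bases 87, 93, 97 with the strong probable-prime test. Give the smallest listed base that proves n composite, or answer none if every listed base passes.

n − 1 = 110 = 2^1 · 55, so s = 1 and d = 55.
Base 87: x_0 = 87^55 mod 111 = 24. x_0 ∉ {1, 110} and s = 1, so 87 is a Miller–Rabin witness and 111 is composite.
Base 93: x_0 = 93^55 mod 111 = 18. x_0 ∉ {1, 110} and s = 1, so 93 is a Miller–Rabin witness and 111 is composite.
Base 97: x_0 = 97^55 mod 111 = 88. x_0 ∉ {1, 110} and s = 1, so 97 is a Miller–Rabin witness and 111 is composite.
The smallest witness among the given bases is 87.

87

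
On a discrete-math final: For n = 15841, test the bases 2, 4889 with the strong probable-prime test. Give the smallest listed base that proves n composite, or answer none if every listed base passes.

n − 1 = 15840 = 2^5 · 495, so s = 5 and d = 495.
Base 2: x_0 = 2^495 mod 15841 = 1. x_0 = 1, so 2 is not a witness.
Base 4889: x_0 = 4889^495 mod 15841 = 15840. x_0 = 15840 ≡ −1, so 4889 is not a witness.
No listed base is a witness for 15841.

none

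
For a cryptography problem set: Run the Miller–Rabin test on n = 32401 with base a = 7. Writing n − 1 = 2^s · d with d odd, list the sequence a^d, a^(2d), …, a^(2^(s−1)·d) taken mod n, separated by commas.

n − 1 = 32400 = 2^4 · 2025, so s = 4 and d = 2025.
x_0 = 7^2025 mod 32401 = 28089.
x_1 = 28089^2 mod 32401 = 27571.
x_2 = 27571^2 mod 32401 = 180.
x_3 = 180^2 mod 32401 = 32400.

28089, 27571, 180, 32400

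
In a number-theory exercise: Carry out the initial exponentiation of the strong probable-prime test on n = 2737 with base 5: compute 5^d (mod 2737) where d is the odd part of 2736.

2085

n − 1 = 2736 = 2^4 · 171, so s = 4 and d = 171.
5^171 mod 2737 = 2085.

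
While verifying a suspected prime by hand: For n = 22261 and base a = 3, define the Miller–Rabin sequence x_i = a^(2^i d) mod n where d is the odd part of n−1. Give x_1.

n − 1 = 22260 = 2^2 · 5565, so s = 2 and d = 5565.
Repeated squaring mod 22261: 3^1 ≡ 3, 3^2 ≡ 9, 3^4 ≡ 81, 3^8 ≡ 6561, 3^16 ≡ 16208, 3^32 ≡ 19464, 3^64 ≡ 9598, 3^128 ≡ 5586, 3^256 ≡ 15735, 3^512 ≡ 3383, 3^1024 ≡ 2535, 3^2048 ≡ 15057, 3^4096 ≡ 7225.
5565 = 4096 + 1024 + 256 + 128 + 32 + 16 + 8 + 4 + 1, so 3^5565 ≡ 7225·2535·15735·5586·19464·16208·6561·81·3 ≡ 11710 (mod 22261).
x_0 = 11710.
x_1 = 11710^2 mod 22261 = 18601.

18601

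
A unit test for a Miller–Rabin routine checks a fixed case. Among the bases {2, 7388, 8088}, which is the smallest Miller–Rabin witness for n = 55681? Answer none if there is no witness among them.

none

n − 1 = 55680 = 2^7 · 435, so s = 7 and d = 435.
Base 2: x_0 = 2^435 mod 55681 = 32464. x_0 is neither 1 nor 55680, so continue squaring. x_1 = 32464^2 mod 55681 = 37009. x_2 = 37009^2 mod 55681 = 24843. x_3 = 24843^2 mod 55681 = 6445. x_4 = 6445^2 mod 55681 = 55680. x_4 ≡ −1, so 2 is not a witness.
Base 7388: x_0 = 7388^435 mod 55681 = 37009. x_0 is neither 1 nor 55680, so continue squaring. x_1 = 37009^2 mod 55681 = 24843. x_2 = 24843^2 mod 55681 = 6445. x_3 = 6445^2 mod 55681 = 55680. x_3 ≡ −1, so 7388 is not a witness.
Base 8088: x_0 = 8088^435 mod 55681 = 38130. x_0 is neither 1 nor 55680, so continue squaring. x_1 = 38130^2 mod 55681 = 10309. x_2 = 10309^2 mod 55681 = 36133. x_3 = 36133^2 mod 55681 = 41282. x_4 = 41282^2 mod 55681 = 30838. x_5 = 30838^2 mod 55681 = 6445. x_6 = 6445^2 mod 55681 = 55680. x_6 ≡ −1, so 8088 is not a witness.
No listed base is a witness for 55681.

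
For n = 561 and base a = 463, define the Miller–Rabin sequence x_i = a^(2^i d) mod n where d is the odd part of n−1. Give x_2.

n − 1 = 560 = 2^4 · 35, so s = 4 and d = 35.
Repeated squaring mod 561: 463^1 ≡ 463, 463^2 ≡ 67, 463^4 ≡ 1, 463^8 ≡ 1, 463^16 ≡ 1, 463^32 ≡ 1.
35 = 32 + 2 + 1, so 463^35 ≡ 1·67·463 ≡ 166 (mod 561).
x_0 = 166.
x_1 = 166^2 mod 561 = 67.
x_2 = 67^2 mod 561 = 1.

1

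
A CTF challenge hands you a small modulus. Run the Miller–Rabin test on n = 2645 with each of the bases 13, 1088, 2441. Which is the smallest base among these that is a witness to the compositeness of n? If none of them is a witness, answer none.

n − 1 = 2644 = 2^2 · 661, so s = 2 and d = 661.
Base 13: x_0 = 13^661 mod 2645 = 2313. x_0 is neither 1 nor 2644, so continue squaring. x_1 = 2313^2 mod 2645 = 1779. Reached i = s−1 = 1 without hitting −1: 13 is a Miller–Rabin witness and 2645 is composite.
Base 1088: x_0 = 1088^661 mod 2645 = 168. x_0 is neither 1 nor 2644, so continue squaring. x_1 = 168^2 mod 2645 = 1774. Reached i = s−1 = 1 without hitting −1: 1088 is a Miller–Rabin witness and 2645 is composite.
Base 2441: x_0 = 2441^661 mod 2645 = 1521. x_0 is neither 1 nor 2644, so continue squaring. x_1 = 1521^2 mod 2645 = 1711. Reached i = s−1 = 1 without hitting −1: 2441 is a Miller–Rabin witness and 2645 is composite.
The smallest witness among the given bases is 13.

13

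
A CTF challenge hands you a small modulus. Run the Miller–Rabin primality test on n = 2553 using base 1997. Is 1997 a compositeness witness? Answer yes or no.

n − 1 = 2552 = 2^3 · 319, so s = 3 and d = 319.
x_0 = 1997^319 mod 2553 = 2552.
x_0 = 2552 ≡ −1, so 1997 is not a witness.

no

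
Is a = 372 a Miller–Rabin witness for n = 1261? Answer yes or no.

no

n − 1 = 1260 = 2^2 · 315, so s = 2 and d = 315.
x_0 = 372^315 mod 1261 = 1045.
x_0 is neither 1 nor 1260, so continue squaring.
x_1 = 1045^2 mod 1261 = 1260.
x_1 ≡ −1, so 372 is not a witness.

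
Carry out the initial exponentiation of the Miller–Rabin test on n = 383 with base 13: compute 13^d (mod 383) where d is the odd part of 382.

382

n − 1 = 382 = 2^1 · 191, so s = 1 and d = 191.
Repeated squaring mod 383: 13^1 ≡ 13, 13^2 ≡ 169, 13^4 ≡ 219, 13^8 ≡ 86, 13^16 ≡ 119, 13^32 ≡ 373, 13^64 ≡ 100, 13^128 ≡ 42.
191 = 128 + 32 + 16 + 8 + 4 + 2 + 1, so 13^191 ≡ 42·373·119·86·219·169·13 ≡ 382 (mod 383).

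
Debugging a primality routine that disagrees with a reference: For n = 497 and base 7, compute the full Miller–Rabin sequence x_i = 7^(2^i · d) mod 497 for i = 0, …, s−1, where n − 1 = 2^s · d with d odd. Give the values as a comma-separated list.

n − 1 = 496 = 2^4 · 31, so s = 4 and d = 31.
x_0 = 7^31 mod 497 = 224.
x_1 = 224^2 mod 497 = 476.
x_2 = 476^2 mod 497 = 441.
x_3 = 441^2 mod 497 = 154.

224, 476, 441, 154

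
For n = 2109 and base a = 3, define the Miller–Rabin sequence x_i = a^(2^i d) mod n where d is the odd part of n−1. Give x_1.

n − 1 = 2108 = 2^2 · 527, so s = 2 and d = 527.
Repeated squaring mod 2109: 3^1 ≡ 3, 3^2 ≡ 9, 3^4 ≡ 81, 3^8 ≡ 234, 3^16 ≡ 2031, 3^32 ≡ 1866, 3^64 ≡ 2106, 3^128 ≡ 9, 3^256 ≡ 81, 3^512 ≡ 234.
527 = 512 + 8 + 4 + 2 + 1, so 3^527 ≡ 234·234·81·9·3 ≡ 243 (mod 2109).
x_0 = 243.
x_1 = 243^2 mod 2109 = 2106.

2106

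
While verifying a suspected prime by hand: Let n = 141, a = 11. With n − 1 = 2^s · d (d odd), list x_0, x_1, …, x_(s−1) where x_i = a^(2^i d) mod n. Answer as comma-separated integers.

41, 130

n − 1 = 140 = 2^2 · 35, so s = 2 and d = 35.
x_0 = 11^35 mod 141 = 41.
x_1 = 41^2 mod 141 = 130.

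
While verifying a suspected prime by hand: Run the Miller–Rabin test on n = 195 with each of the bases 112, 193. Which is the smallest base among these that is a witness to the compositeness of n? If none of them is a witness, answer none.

n − 1 = 194 = 2^1 · 97, so s = 1 and d = 97.
Base 112: x_0 = 112^97 mod 195 = 112. x_0 ∉ {1, 194} and s = 1, so 112 is a Miller–Rabin witness and 195 is composite.
Base 193: x_0 = 193^97 mod 195 = 193. x_0 ∉ {1, 194} and s = 1, so 193 is a Miller–Rabin witness and 195 is composite.
The smallest witness among the given bases is 112.

112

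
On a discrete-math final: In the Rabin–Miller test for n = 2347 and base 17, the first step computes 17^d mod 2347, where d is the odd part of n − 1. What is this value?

1

n − 1 = 2346 = 2^1 · 1173, so s = 1 and d = 1173.
By repeated squaring, 17^1173 ≡ 1 (mod 2347).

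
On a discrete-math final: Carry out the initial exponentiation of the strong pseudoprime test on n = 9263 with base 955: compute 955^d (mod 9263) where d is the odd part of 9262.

n − 1 = 9262 = 2^1 · 4631, so s = 1 and d = 4631.
Repeated squaring mod 9263: 955^1 ≡ 955, 955^2 ≡ 4251, 955^4 ≡ 8151, 955^8 ≡ 4565, 955^16 ≡ 6738, 955^32 ≡ 2681, 955^64 ≡ 8936, 955^128 ≡ 5036, 955^256 ≡ 8465, 955^512 ≡ 6920, 955^1024 ≡ 5953, 955^2048 ≡ 7234, 955^4096 ≡ 4069.
4631 = 4096 + 512 + 16 + 4 + 2 + 1, so 955^4631 ≡ 4069·6920·6738·8151·4251·955 ≡ 8152 (mod 9263).

8152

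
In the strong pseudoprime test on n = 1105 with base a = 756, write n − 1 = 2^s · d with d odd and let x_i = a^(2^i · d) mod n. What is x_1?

506

n − 1 = 1104 = 2^4 · 69, so s = 4 and d = 69.
Repeated squaring mod 1105: 756^1 ≡ 756, 756^2 ≡ 251, 756^4 ≡ 16, 756^8 ≡ 256, 756^16 ≡ 341, 756^32 ≡ 256, 756^64 ≡ 341.
69 = 64 + 4 + 1, so 756^69 ≡ 341·16·756 ≡ 876 (mod 1105).
x_0 = 876.
x_1 = 876^2 mod 1105 = 506.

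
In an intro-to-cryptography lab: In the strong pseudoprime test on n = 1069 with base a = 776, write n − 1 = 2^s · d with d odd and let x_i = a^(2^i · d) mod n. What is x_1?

n − 1 = 1068 = 2^2 · 267, so s = 2 and d = 267.
x_0 = 776^267 mod 1069 = 820.
x_1 = 820^2 mod 1069 = 1068.

1068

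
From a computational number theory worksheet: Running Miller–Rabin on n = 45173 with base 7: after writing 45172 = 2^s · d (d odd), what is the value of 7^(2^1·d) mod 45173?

5765

n − 1 = 45172 = 2^2 · 11293, so s = 2 and d = 11293.
Repeated squaring mod 45173: 7^1 ≡ 7, 7^2 ≡ 49, 7^4 ≡ 2401, 7^8 ≡ 27830, 7^16 ≡ 17815, 7^32 ≡ 33900, 7^64 ≡ 8880, 7^128 ≡ 27515, 7^256 ≡ 20918, 7^512 ≡ 17046, 7^1024 ≡ 13380, 7^2048 ≡ 3801, 7^4096 ≡ 37414, 7^8192 ≡ 31645.
11293 = 8192 + 2048 + 1024 + 16 + 8 + 4 + 1, so 7^11293 ≡ 31645·3801·13380·17815·27830·2401·7 ≡ 13812 (mod 45173).
x_0 = 13812.
x_1 = 13812^2 mod 45173 = 5765.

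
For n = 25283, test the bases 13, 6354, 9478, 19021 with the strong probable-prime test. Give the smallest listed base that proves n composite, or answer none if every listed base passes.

13

n − 1 = 25282 = 2^1 · 12641, so s = 1 and d = 12641.
Base 13: x_0 = 13^12641 mod 25283 = 1724. x_0 ∉ {1, 25282} and s = 1, so 13 is a Miller–Rabin witness and 25283 is composite.
Base 6354: x_0 = 6354^12641 mod 25283 = 17086. x_0 ∉ {1, 25282} and s = 1, so 6354 is a Miller–Rabin witness and 25283 is composite.
Base 9478: x_0 = 9478^12641 mod 25283 = 13462. x_0 ∉ {1, 25282} and s = 1, so 9478 is a Miller–Rabin witness and 25283 is composite.
Base 19021: x_0 = 19021^12641 mod 25283 = 7058. x_0 ∉ {1, 25282} and s = 1, so 19021 is a Miller–Rabin witness and 25283 is composite.
The smallest witness among the given bases is 13.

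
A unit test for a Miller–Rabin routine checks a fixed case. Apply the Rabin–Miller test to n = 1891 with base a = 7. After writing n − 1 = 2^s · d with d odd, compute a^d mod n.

1148

n − 1 = 1890 = 2^1 · 945, so s = 1 and d = 945.
Repeated squaring mod 1891: 7^1 ≡ 7, 7^2 ≡ 49, 7^4 ≡ 510, 7^8 ≡ 1033, 7^16 ≡ 565, 7^32 ≡ 1537, 7^64 ≡ 510, 7^128 ≡ 1033, 7^256 ≡ 565, 7^512 ≡ 1537.
945 = 512 + 256 + 128 + 32 + 16 + 1, so 7^945 ≡ 1537·565·1033·1537·565·7 ≡ 1148 (mod 1891).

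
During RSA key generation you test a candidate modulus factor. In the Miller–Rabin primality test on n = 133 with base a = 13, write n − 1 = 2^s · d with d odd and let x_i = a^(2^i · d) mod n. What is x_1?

n − 1 = 132 = 2^2 · 33, so s = 2 and d = 33.
x_0 = 13^33 mod 133 = 27.
x_1 = 27^2 mod 133 = 64.

64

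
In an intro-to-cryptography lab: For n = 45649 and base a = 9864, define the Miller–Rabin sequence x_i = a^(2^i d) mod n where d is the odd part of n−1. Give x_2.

18752

n − 1 = 45648 = 2^4 · 2853, so s = 4 and d = 2853.
x_0 = 9864^2853 mod 45649 = 17908.
x_1 = 17908^2 mod 45649 = 12239.
x_2 = 12239^2 mod 45649 = 18752.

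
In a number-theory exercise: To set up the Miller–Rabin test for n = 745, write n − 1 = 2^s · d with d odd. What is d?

93

Halving: 744 → 372 → 186 → 93; 93 is odd.
So 744 = 2^3 · 93.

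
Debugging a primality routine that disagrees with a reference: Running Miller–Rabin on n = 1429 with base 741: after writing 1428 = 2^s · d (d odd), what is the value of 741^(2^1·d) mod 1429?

n − 1 = 1428 = 2^2 · 357, so s = 2 and d = 357.
x_0 = 741^357 mod 1429 = 1428.
x_1 = 1428^2 mod 1429 = 1.

1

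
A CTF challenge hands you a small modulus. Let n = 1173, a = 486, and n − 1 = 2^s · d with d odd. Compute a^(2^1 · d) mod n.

648

n − 1 = 1172 = 2^2 · 293, so s = 2 and d = 293.
x_0 = 486^293 mod 1173 = 669.
x_1 = 669^2 mod 1173 = 648.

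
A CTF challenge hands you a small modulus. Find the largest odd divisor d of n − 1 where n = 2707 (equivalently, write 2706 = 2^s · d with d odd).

Halving: 2706 → 1353; 1353 is odd.
So 2706 = 2^1 · 1353.

1353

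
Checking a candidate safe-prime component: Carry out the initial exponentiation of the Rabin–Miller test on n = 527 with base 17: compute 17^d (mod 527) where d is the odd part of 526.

323

n − 1 = 526 = 2^1 · 263, so s = 1 and d = 263.
17^263 mod 527 = 323.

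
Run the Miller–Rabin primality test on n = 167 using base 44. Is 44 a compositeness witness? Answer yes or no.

no

n − 1 = 166 = 2^1 · 83, so s = 1 and d = 83.
x_0 = 44^83 mod 167 = 1.
x_0 = 1, so 44 is not a witness.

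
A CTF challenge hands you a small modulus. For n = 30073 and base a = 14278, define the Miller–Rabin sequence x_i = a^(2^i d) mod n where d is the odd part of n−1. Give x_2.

n − 1 = 30072 = 2^3 · 3759, so s = 3 and d = 3759.
Repeated squaring mod 30073: 14278^1 ≡ 14278, 14278^2 ≡ 26490, 14278^4 ≡ 26791, 14278^8 ≡ 5390, 14278^16 ≡ 1582, 14278^32 ≡ 6665, 14278^64 ≡ 4404, 14278^128 ≡ 28204, 14278^256 ≡ 4693, 14278^512 ≡ 10813, 14278^1024 ≡ 27218, 14278^2048 ≡ 1242.
3759 = 2048 + 1024 + 512 + 128 + 32 + 8 + 4 + 2 + 1, so 14278^3759 ≡ 1242·27218·10813·28204·6665·5390·26791·26490·14278 ≡ 15155 (mod 30073).
x_0 = 15155.
x_1 = 15155^2 mod 30073 = 6524.
x_2 = 6524^2 mod 30073 = 9281.

9281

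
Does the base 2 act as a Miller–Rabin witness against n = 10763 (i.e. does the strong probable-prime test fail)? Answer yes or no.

n − 1 = 10762 = 2^1 · 5381, so s = 1 and d = 5381.
x_0 = 2^5381 mod 10763 = 3784.
x_0 ∉ {1, 10762} and s = 1, so 2 is a Miller–Rabin witness and 10763 is composite.

yes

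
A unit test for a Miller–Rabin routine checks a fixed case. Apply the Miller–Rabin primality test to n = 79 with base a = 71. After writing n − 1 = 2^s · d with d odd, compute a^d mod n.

n − 1 = 78 = 2^1 · 39, so s = 1 and d = 39.
Repeated squaring mod 79: 71^1 ≡ 71, 71^2 ≡ 64, 71^4 ≡ 67, 71^8 ≡ 65, 71^16 ≡ 38, 71^32 ≡ 22.
39 = 32 + 4 + 2 + 1, so 71^39 ≡ 22·67·64·71 ≡ 78 (mod 79).

78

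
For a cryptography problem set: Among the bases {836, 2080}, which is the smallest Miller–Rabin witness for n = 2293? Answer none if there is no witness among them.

n − 1 = 2292 = 2^2 · 573, so s = 2 and d = 573.
Base 836: x_0 = 836^573 mod 2293 = 1693. x_0 is neither 1 nor 2292, so continue squaring. x_1 = 1693^2 mod 2293 = 2292. x_1 ≡ −1, so 836 is not a witness.
Base 2080: x_0 = 2080^573 mod 2293 = 1693. x_0 is neither 1 nor 2292, so continue squaring. x_1 = 1693^2 mod 2293 = 2292. x_1 ≡ −1, so 2080 is not a witness.
No listed base is a witness for 2293.

none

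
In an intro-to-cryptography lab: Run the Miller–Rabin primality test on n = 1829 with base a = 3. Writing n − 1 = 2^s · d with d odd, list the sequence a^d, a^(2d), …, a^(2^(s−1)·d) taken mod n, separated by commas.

1195, 1405

n − 1 = 1828 = 2^2 · 457, so s = 2 and d = 457.
x_0 = 3^457 mod 1829 = 1195.
x_1 = 1195^2 mod 1829 = 1405.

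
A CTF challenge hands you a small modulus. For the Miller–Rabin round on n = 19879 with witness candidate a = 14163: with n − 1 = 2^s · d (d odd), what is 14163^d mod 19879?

n − 1 = 19878 = 2^1 · 9939, so s = 1 and d = 9939.
Repeated squaring mod 19879: 14163^1 ≡ 14163, 14163^2 ≡ 11459, 14163^4 ≡ 7886, 14163^8 ≡ 7484, 14163^16 ≡ 11113, 14163^32 ≡ 10421, 14163^64 ≡ 18143, 14163^128 ≡ 11967, 14163^256 ≡ 773, 14163^512 ≡ 1159, 14163^1024 ≡ 11388, 14163^2048 ≡ 15827, 14163^4096 ≡ 18529, 14163^8192 ≡ 13511.
9939 = 8192 + 1024 + 512 + 128 + 64 + 16 + 2 + 1, so 14163^9939 ≡ 13511·11388·1159·11967·18143·11113·11459·14163 ≡ 9437 (mod 19879).

9437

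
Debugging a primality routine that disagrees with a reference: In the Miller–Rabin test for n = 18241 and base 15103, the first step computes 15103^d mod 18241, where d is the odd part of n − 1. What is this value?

n − 1 = 18240 = 2^6 · 285, so s = 6 and d = 285.
15103^285 mod 18241 = 15714.

15714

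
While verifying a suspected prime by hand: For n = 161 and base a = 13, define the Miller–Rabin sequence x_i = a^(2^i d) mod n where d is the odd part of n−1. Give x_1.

85

n − 1 = 160 = 2^5 · 5, so s = 5 and d = 5.
Repeated squaring mod 161: 13^1 ≡ 13, 13^2 ≡ 8, 13^4 ≡ 64.
5 = 4 + 1, so 13^5 ≡ 64·13 ≡ 27 (mod 161).
x_0 = 27.
x_1 = 27^2 mod 161 = 85.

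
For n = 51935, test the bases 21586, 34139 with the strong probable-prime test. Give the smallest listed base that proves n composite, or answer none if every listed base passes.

n − 1 = 51934 = 2^1 · 25967, so s = 1 and d = 25967.
Base 21586: x_0 = 21586^25967 mod 51935 = 19316. x_0 ∉ {1, 51934} and s = 1, so 21586 is a Miller–Rabin witness and 51935 is composite.
Base 34139: x_0 = 34139^25967 mod 51935 = 38494. x_0 ∉ {1, 51934} and s = 1, so 34139 is a Miller–Rabin witness and 51935 is composite.
The smallest witness among the given bases is 21586.

21586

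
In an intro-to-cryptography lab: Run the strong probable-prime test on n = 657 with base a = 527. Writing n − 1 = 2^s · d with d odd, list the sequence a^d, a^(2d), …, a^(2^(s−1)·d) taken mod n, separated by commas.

n − 1 = 656 = 2^4 · 41, so s = 4 and d = 41.
x_0 = 527^41 mod 657 = 515.
x_1 = 515^2 mod 657 = 454.
x_2 = 454^2 mod 657 = 475.
x_3 = 475^2 mod 657 = 274.

515, 454, 475, 274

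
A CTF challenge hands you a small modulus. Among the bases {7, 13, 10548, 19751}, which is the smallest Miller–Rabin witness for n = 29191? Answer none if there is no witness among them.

none

n − 1 = 29190 = 2^1 · 14595, so s = 1 and d = 14595.
Base 7: x_0 = 7^14595 mod 29191 = 29190. x_0 = 29190 ≡ −1, so 7 is not a witness.
Base 13: x_0 = 13^14595 mod 29191 = 29190. x_0 = 29190 ≡ −1, so 13 is not a witness.
Base 10548: x_0 = 10548^14595 mod 29191 = 1. x_0 = 1, so 10548 is not a witness.
Base 19751: x_0 = 19751^14595 mod 29191 = 1. x_0 = 1, so 19751 is not a witness.
No listed base is a witness for 29191.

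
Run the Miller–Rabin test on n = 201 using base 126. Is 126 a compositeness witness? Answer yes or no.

n − 1 = 200 = 2^3 · 25, so s = 3 and d = 25.
Repeated squaring mod 201: 126^1 ≡ 126, 126^2 ≡ 198, 126^4 ≡ 9, 126^8 ≡ 81, 126^16 ≡ 129.
25 = 16 + 8 + 1, so 126^25 ≡ 129·81·126 ≡ 24 (mod 201).
x_0 = 126^25 mod 201 = 24.
x_0 is neither 1 nor 200, so continue squaring.
x_1 = 24^2 mod 201 = 174.
x_2 = 174^2 mod 201 = 126.
Reached i = s−1 = 2 without hitting −1: 126 is a Miller–Rabin witness and 201 is composite.

yes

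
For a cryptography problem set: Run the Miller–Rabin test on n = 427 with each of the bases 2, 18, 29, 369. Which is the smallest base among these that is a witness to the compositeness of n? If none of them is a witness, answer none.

n − 1 = 426 = 2^1 · 213, so s = 1 and d = 213.
Base 2: x_0 = 2^213 mod 427 = 358. x_0 ∉ {1, 426} and s = 1, so 2 is a Miller–Rabin witness and 427 is composite.
Base 18: x_0 = 18^213 mod 427 = 85. x_0 ∉ {1, 426} and s = 1, so 18 is a Miller–Rabin witness and 427 is composite.
Base 29: x_0 = 29^213 mod 427 = 316. x_0 ∉ {1, 426} and s = 1, so 29 is a Miller–Rabin witness and 427 is composite.
Base 369: x_0 = 369^213 mod 427 = 27. x_0 ∉ {1, 426} and s = 1, so 369 is a Miller–Rabin witness and 427 is composite.
The smallest witness among the given bases is 2.

2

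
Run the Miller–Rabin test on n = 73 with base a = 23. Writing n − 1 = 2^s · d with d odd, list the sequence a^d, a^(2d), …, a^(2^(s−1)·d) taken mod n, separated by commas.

46, 72, 1

n − 1 = 72 = 2^3 · 9, so s = 3 and d = 9.
x_0 = 23^9 mod 73 = 46.
x_1 = 46^2 mod 73 = 72.
x_2 = 72^2 mod 73 = 1.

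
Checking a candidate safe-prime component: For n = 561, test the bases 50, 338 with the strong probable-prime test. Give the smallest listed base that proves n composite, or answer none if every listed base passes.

338

n − 1 = 560 = 2^4 · 35, so s = 4 and d = 35.
Base 50: x_0 = 50^35 mod 561 = 560. x_0 = 560 ≡ −1, so 50 is not a witness.
Base 338: x_0 = 338^35 mod 561 = 230. x_0 is neither 1 nor 560, so continue squaring. x_1 = 230^2 mod 561 = 166. x_2 = 166^2 mod 561 = 67. x_3 = 67^2 mod 561 = 1. x_3 = 1 but x_2 ≠ ±1, a nontrivial square root of 1 — 338 is a witness and 561 is composite.
The smallest witness among the given bases is 338.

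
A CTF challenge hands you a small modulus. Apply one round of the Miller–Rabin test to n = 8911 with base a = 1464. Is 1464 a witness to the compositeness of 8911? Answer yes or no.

n − 1 = 8910 = 2^1 · 4455, so s = 1 and d = 4455.
x_0 = 1464^4455 mod 8911 = 267.
x_0 ∉ {1, 8910} and s = 1, so 1464 is a Miller–Rabin witness and 8911 is composite.

yes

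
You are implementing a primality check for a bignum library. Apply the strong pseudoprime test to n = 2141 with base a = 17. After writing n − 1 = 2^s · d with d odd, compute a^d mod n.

1

n − 1 = 2140 = 2^2 · 535, so s = 2 and d = 535.
17^535 mod 2141 = 1.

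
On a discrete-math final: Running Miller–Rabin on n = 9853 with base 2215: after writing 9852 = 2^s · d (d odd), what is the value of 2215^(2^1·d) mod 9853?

n − 1 = 9852 = 2^2 · 2463, so s = 2 and d = 2463.
x_0 = 2215^2463 mod 9853 = 2728.
x_1 = 2728^2 mod 9853 = 2969.

2969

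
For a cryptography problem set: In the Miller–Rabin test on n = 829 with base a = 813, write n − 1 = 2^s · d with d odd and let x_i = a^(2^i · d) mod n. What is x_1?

1

n − 1 = 828 = 2^2 · 207, so s = 2 and d = 207.
Repeated squaring mod 829: 813^1 ≡ 813, 813^2 ≡ 256, 813^4 ≡ 45, 813^8 ≡ 367, 813^16 ≡ 391, 813^32 ≡ 345, 813^64 ≡ 478, 813^128 ≡ 509.
207 = 128 + 64 + 8 + 4 + 2 + 1, so 813^207 ≡ 509·478·367·45·256·813 ≡ 828 (mod 829).
x_0 = 828.
x_1 = 828^2 mod 829 = 1.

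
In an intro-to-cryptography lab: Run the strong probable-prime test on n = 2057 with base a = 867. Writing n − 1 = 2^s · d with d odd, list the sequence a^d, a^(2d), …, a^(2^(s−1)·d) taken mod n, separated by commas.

1445, 170, 102

n − 1 = 2056 = 2^3 · 257, so s = 3 and d = 257.
x_0 = 867^257 mod 2057 = 1445.
x_1 = 1445^2 mod 2057 = 170.
x_2 = 170^2 mod 2057 = 102.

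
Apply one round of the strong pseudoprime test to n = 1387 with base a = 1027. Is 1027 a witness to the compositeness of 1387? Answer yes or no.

yes

n − 1 = 1386 = 2^1 · 693, so s = 1 and d = 693.
x_0 = 1027^693 mod 1387 = 647.
x_0 ∉ {1, 1386} and s = 1, so 1027 is a Miller–Rabin witness and 1387 is composite.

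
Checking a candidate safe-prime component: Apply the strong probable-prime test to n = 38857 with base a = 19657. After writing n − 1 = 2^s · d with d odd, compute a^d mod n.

729

n − 1 = 38856 = 2^3 · 4857, so s = 3 and d = 4857.
Repeated squaring mod 38857: 19657^1 ≡ 19657, 19657^2 ≡ 3641, 19657^4 ≡ 6644, 19657^8 ≡ 1184, 19657^16 ≡ 3004, 19657^32 ≡ 9192, 19657^64 ≡ 17746, 19657^128 ≡ 23388, 19657^256 ≡ 8555, 19657^512 ≡ 20294, 19657^1024 ≡ 1093, 19657^2048 ≡ 28939, 19657^4096 ≡ 19657.
4857 = 4096 + 512 + 128 + 64 + 32 + 16 + 8 + 1, so 19657^4857 ≡ 19657·20294·23388·17746·9192·3004·1184·19657 ≡ 729 (mod 38857).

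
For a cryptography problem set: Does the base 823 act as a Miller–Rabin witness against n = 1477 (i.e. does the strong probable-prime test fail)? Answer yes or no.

yes

n − 1 = 1476 = 2^2 · 369, so s = 2 and d = 369.
x_0 = 823^369 mod 1477 = 351.
x_0 is neither 1 nor 1476, so continue squaring.
x_1 = 351^2 mod 1477 = 610.
Reached i = s−1 = 1 without hitting −1: 823 is a Miller–Rabin witness and 1477 is composite.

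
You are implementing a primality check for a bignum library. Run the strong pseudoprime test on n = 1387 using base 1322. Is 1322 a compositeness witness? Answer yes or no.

no

n − 1 = 1386 = 2^1 · 693, so s = 1 and d = 693.
x_0 = 1322^693 mod 1387 = 1.
x_0 = 1, so 1322 is not a witness.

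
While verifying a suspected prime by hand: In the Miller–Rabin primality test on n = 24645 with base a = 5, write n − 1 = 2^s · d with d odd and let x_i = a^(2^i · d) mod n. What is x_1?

15970

n − 1 = 24644 = 2^2 · 6161, so s = 2 and d = 6161.
Repeated squaring mod 24645: 5^1 ≡ 5, 5^2 ≡ 25, 5^4 ≡ 625, 5^8 ≡ 20950, 5^16 ≡ 24340, 5^32 ≡ 19090, 5^64 ≡ 2485, 5^128 ≡ 13975, 5^256 ≡ 13645, 5^512 ≡ 17695, 5^1024 ≡ 22945, 5^2048 ≡ 6535, 5^4096 ≡ 21085.
6161 = 4096 + 2048 + 16 + 1, so 5^6161 ≡ 21085·6535·24340·5 ≡ 16610 (mod 24645).
x_0 = 16610.
x_1 = 16610^2 mod 24645 = 15970.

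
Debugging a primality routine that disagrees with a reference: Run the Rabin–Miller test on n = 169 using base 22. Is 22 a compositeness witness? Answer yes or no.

n − 1 = 168 = 2^3 · 21, so s = 3 and d = 21.
x_0 = 22^21 mod 169 = 1.
x_0 = 1, so 22 is not a witness.

no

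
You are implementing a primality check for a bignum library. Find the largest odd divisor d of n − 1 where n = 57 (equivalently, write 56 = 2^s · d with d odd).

7

Halving: 56 → 28 → 14 → 7; 7 is odd.
So 56 = 2^3 · 7.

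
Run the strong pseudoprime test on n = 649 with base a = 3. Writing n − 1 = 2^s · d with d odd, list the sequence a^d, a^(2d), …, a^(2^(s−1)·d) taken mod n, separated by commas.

399, 196, 125

n − 1 = 648 = 2^3 · 81, so s = 3 and d = 81.
x_0 = 3^81 mod 649 = 399.
x_1 = 399^2 mod 649 = 196.
x_2 = 196^2 mod 649 = 125.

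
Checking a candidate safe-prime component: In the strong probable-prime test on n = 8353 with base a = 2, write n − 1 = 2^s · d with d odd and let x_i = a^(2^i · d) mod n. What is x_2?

5665

n − 1 = 8352 = 2^5 · 261, so s = 5 and d = 261.
By repeated squaring, 2^261 ≡ 1457 (mod 8353).
x_0 = 1457.
x_1 = 1457^2 mod 8353 = 1187.
x_2 = 1187^2 mod 8353 = 5665.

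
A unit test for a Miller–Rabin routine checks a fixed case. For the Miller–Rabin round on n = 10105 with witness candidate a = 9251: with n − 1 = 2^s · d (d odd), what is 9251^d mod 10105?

n − 1 = 10104 = 2^3 · 1263, so s = 3 and d = 1263.
9251^1263 mod 10105 = 4946.

4946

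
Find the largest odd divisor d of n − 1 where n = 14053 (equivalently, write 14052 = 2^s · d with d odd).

3513

Halving: 14052 → 7026 → 3513; 3513 is odd.
So 14052 = 2^2 · 3513.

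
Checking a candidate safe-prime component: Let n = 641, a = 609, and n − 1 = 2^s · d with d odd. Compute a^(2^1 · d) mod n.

n − 1 = 640 = 2^7 · 5, so s = 7 and d = 5.
Repeated squaring mod 641: 609^1 ≡ 609, 609^2 ≡ 383, 609^4 ≡ 541.
5 = 4 + 1, so 609^5 ≡ 541·609 ≡ 636 (mod 641).
x_0 = 636.
x_1 = 636^2 mod 641 = 25.

25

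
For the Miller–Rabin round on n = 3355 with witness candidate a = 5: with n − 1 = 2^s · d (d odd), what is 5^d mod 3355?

n − 1 = 3354 = 2^1 · 1677, so s = 1 and d = 1677.
Repeated squaring mod 3355: 5^1 ≡ 5, 5^2 ≡ 25, 5^4 ≡ 625, 5^8 ≡ 1445, 5^16 ≡ 1215, 5^32 ≡ 25, 5^64 ≡ 625, 5^128 ≡ 1445, 5^256 ≡ 1215, 5^512 ≡ 25, 5^1024 ≡ 625.
1677 = 1024 + 512 + 128 + 8 + 4 + 1, so 5^1677 ≡ 625·25·1445·1445·625·5 ≡ 2115 (mod 3355).

2115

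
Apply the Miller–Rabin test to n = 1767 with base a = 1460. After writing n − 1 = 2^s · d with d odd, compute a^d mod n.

n − 1 = 1766 = 2^1 · 883, so s = 1 and d = 883.
1460^883 mod 1767 = 1574.

1574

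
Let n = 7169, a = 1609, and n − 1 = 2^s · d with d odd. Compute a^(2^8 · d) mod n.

n − 1 = 7168 = 2^10 · 7, so s = 10 and d = 7.
x_0 = 1609^7 mod 7169 = 6433.
x_1 = 6433^2 mod 7169 = 4021.
x_2 = 4021^2 mod 7169 = 2346.
x_3 = 2346^2 mod 7169 = 5093.
x_4 = 5093^2 mod 7169 = 1207.
x_5 = 1207^2 mod 7169 = 1542.
x_6 = 1542^2 mod 7169 = 4825.
x_7 = 4825^2 mod 7169 = 2882.
x_8 = 2882^2 mod 7169 = 4222.

4222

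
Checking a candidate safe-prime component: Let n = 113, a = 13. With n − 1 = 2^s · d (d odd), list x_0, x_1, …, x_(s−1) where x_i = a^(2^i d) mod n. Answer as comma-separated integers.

n − 1 = 112 = 2^4 · 7, so s = 4 and d = 7.
x_0 = 13^7 mod 113 = 69.
x_1 = 69^2 mod 113 = 15.
x_2 = 15^2 mod 113 = 112.
x_3 = 112^2 mod 113 = 1.

69, 15, 112, 1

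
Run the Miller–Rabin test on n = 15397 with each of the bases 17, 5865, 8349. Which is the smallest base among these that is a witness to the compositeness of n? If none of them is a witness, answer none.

17

n − 1 = 15396 = 2^2 · 3849, so s = 2 and d = 3849.
Base 17: x_0 = 17^3849 mod 15397 = 13596. x_0 is neither 1 nor 15396, so continue squaring. x_1 = 13596^2 mod 15397 = 10231. Reached i = s−1 = 1 without hitting −1: 17 is a Miller–Rabin witness and 15397 is composite.
Base 5865: x_0 = 5865^3849 mod 15397 = 5261. x_0 is neither 1 nor 15396, so continue squaring. x_1 = 5261^2 mod 15397 = 9712. Reached i = s−1 = 1 without hitting −1: 5865 is a Miller–Rabin witness and 15397 is composite.
Base 8349: x_0 = 8349^3849 mod 15397 = 10078. x_0 is neither 1 nor 15396, so continue squaring. x_1 = 10078^2 mod 15397 = 7472. Reached i = s−1 = 1 without hitting −1: 8349 is a Miller–Rabin witness and 15397 is composite.
The smallest witness among the given bases is 17.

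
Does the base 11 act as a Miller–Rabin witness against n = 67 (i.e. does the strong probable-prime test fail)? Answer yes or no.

no

n − 1 = 66 = 2^1 · 33, so s = 1 and d = 33.
x_0 = 11^33 mod 67 = 66.
x_0 = 66 ≡ −1, so 11 is not a witness.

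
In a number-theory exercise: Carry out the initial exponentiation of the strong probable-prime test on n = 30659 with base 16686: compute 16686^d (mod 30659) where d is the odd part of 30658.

16620

n − 1 = 30658 = 2^1 · 15329, so s = 1 and d = 15329.
Repeated squaring mod 30659: 16686^1 ≡ 16686, 16686^2 ≡ 8217, 16686^4 ≡ 7971, 16686^8 ≡ 11393, 16686^16 ≡ 20902, 16686^32 ≡ 2854, 16686^64 ≡ 20681, 16686^128 ≡ 10711, 16686^256 ≡ 30202, 16686^512 ≡ 24895, 16686^1024 ≡ 19999, 16686^2048 ≡ 13346, 16686^4096 ≡ 17585, 16686^8192 ≡ 5551.
15329 = 8192 + 4096 + 2048 + 512 + 256 + 128 + 64 + 32 + 1, so 16686^15329 ≡ 5551·17585·13346·24895·30202·10711·20681·2854·16686 ≡ 16620 (mod 30659).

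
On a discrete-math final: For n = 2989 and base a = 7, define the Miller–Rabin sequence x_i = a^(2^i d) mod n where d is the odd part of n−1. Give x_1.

n − 1 = 2988 = 2^2 · 747, so s = 2 and d = 747.
x_0 = 7^747 mod 2989 = 1960.
x_1 = 1960^2 mod 2989 = 735.

735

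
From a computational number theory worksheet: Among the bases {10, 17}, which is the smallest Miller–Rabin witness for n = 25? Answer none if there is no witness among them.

10

n − 1 = 24 = 2^3 · 3, so s = 3 and d = 3.
Base 10: x_0 = 10^3 mod 25 = 0. x_0 is neither 1 nor 24, so continue squaring. x_1 = 0^2 mod 25 = 0. x_2 = 0^2 mod 25 = 0. Reached i = s−1 = 2 without hitting −1: 10 is a Miller–Rabin witness and 25 is composite.
Base 17: x_0 = 17^3 mod 25 = 13. x_0 is neither 1 nor 24, so continue squaring. x_1 = 13^2 mod 25 = 19. x_2 = 19^2 mod 25 = 11. Reached i = s−1 = 2 without hitting −1: 17 is a Miller–Rabin witness and 25 is composite.
The smallest witness among the given bases is 10.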